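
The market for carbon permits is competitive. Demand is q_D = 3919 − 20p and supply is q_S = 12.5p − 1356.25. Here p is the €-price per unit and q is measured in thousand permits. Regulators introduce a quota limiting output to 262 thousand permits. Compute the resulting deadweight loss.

In inverse form: demand p = 195.95 − 0.05q, supply p = 108.5 + 0.08q.
Competitive equilibrium: 195.95 − 0.05q = 108.5 + 0.08q → q* = 672.6923, p* = 162.3154.
At q = 262: demand price = 195.95 − 0.05·262 = 182.85; supply price = 108.5 + 0.08·262 = 129.46.
Δq = 672.6923 − 262 = 410.6923; wedge = 182.85 − 129.46 = 53.39.
DWL = ½ × 410.6923 × 53.39 = €10963.43 thousand.

€10963.43 thousand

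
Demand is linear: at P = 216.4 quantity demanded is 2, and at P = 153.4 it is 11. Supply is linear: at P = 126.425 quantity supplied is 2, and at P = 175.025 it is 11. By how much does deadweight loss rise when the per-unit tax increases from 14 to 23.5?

14.36

Demand slope = (153.4 − 216.4)/(11 − 2) = −7, so P = 230.4 − 7Q.
Supply slope = (175.025 − 126.425)/(11 − 2) = 5.4, so P = 115.625 + 5.4Q.
Competitive equilibrium: 230.4 − 7Q = 115.625 + 5.4Q → Q* = 9.256, P* = 165.6077.
For a per-unit tax t: ΔQ = t/12.4, so DWL = ½·t·(t/12.4) = t²/24.8.
At t = 14: DWL = 7.9032. At t = 23.5: DWL = 22.2681.
Increase = 22.2681 − 7.9032 = 14.36.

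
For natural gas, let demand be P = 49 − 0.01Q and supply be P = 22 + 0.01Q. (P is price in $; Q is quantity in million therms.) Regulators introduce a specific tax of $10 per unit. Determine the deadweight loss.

$2500 million

Competitive equilibrium: 49 − 0.01Q = 22 + 0.01Q → Q* = 1350, P* = 35.5.
With the tax, the buyer price exceeds the seller price by 10: (49 − 0.01Q) − (22 + 0.01Q) = 10 → Q' = 850.
ΔQ = 1350 − 850 = 500; the wedge equals the tax, 10.
Welfare loss = ½ × 500 × 10 = $2500 million.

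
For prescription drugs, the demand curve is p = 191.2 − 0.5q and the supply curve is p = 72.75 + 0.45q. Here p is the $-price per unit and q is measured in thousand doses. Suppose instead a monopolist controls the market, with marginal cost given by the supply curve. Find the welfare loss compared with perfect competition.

Competitive equilibrium: 191.2 − 0.5q = 72.75 + 0.45q → q* = 124.6842, p* = 128.8579.
Marginal revenue: MR = 191.2 − q. Set MR = MC: 191.2 − q = 72.75 + 0.45q → q_m = 81.6897.
Price p_m = 191.2 − 0.5·81.6897 = 150.3552; MC(q_m) = 72.75 + 0.45·81.6897 = 109.5104.
Competitive q* = 124.6842, so Δq = 42.9945; wedge = 150.3552 − 109.5104 = 40.8448.
Welfare loss = ½ × 42.9945 × 40.8448 = $878.05 thousand.

$878.05 thousand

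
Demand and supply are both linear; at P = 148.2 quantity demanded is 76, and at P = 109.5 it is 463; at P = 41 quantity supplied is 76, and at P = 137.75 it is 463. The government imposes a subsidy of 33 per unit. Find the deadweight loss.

1555.71

Demand slope = (109.5 − 148.2)/(463 − 76) = −0.1, so P = 155.8 − 0.1Q.
Supply slope = (137.75 − 41)/(463 − 76) = 0.25, so P = 22 + 0.25Q.
Competitive equilibrium: 155.8 − 0.1Q = 22 + 0.25Q → Q* = 382.2857, P* = 117.5714.
The subsidy lowers effective supply by 33: P = 0.25Q − 11.
New quantity: 155.8 − 0.1Q = 0.25Q − 11 → Q' = 476.5714.
Overproduction ΔQ = 476.5714 − 382.2857 = 94.2857; wedge = subsidy = 33.
Welfare loss = ½ × 94.2857 × 33 = 1555.71.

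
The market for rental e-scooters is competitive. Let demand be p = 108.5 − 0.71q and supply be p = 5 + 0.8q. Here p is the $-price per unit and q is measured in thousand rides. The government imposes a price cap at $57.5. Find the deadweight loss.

$6.43 thousand

Competitive equilibrium: 108.5 − 0.71q = 5 + 0.8q → q* = 68.543, p* = 59.8344.
At the ceiling p = 57.5, quantity supplied = (57.5 − 5)/0.8 = 65.625.
Willingness to pay at q' = 65.625: 108.5 − 0.71·65.625 = 61.9063.
Δq = 68.543 − 65.625 = 2.918; wedge = 61.9063 − 57.5 = 4.4063.
Welfare loss = ½ × 2.918 × 4.4063 = $6.43 thousand.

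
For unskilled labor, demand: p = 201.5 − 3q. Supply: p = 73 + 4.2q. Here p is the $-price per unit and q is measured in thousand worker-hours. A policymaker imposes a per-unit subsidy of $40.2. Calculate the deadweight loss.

Competitive equilibrium: 201.5 − 3q = 73 + 4.2q → q* = 17.84722, p* = 147.95833.
The subsidy lowers effective supply by 40.2: p = 32.8 + 4.2q.
New quantity: 201.5 − 3q = 32.8 + 4.2q → q' = 23.43056.
Overproduction Δq = 23.43056 − 17.84722 = 5.58334; wedge = subsidy = 40.2.
DWL = ½ × 5.58334 × 40.2 = $112.225 thousand.

$112.225 thousand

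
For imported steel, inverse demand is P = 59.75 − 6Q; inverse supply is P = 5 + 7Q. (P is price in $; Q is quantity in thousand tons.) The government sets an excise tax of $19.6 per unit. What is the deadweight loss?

Competitive equilibrium: 59.75 − 6Q = 5 + 7Q → Q* = 4.2115, P* = 34.4808.
With the tax, the buyer price exceeds the seller price by 19.6: (59.75 − 6Q) − (5 + 7Q) = 19.6 → Q' = 2.7038.
ΔQ = 4.2115 − 2.7038 = 1.5077; the wedge equals the tax, 19.6.
DWL = ½ × 1.5077 × 19.6 = $14.78 thousand.

$14.78 thousand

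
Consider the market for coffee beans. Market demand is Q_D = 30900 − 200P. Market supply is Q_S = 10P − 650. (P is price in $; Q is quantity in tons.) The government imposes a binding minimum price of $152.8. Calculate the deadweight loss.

In inverse form: demand P = 154.5 − 0.005Q, supply P = 65 + 0.1Q.
Competitive equilibrium: 154.5 − 0.005Q = 65 + 0.1Q → Q* = 852.381, P* = 150.2381.
At the floor P = 152.8, quantity demanded = (154.5 − 152.8)/0.005 = 340.
Sellers' marginal cost at Q' = 340: 65 + 0.1·340 = 99.
ΔQ = 852.381 − 340 = 512.381; wedge = 152.8 − 99 = 53.8.
Deadweight loss = ½ × 512.381 × 53.8 = $13783.05.

$13783.05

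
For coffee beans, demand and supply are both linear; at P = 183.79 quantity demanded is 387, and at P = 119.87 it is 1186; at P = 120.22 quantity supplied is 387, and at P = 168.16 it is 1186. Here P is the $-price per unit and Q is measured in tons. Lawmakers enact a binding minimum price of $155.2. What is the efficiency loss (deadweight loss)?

Demand slope = (119.87 − 183.79)/(1186 − 387) = −0.08, so P = 214.75 − 0.08Q.
Supply slope = (168.16 − 120.22)/(1186 − 387) = 0.06, so P = 97 + 0.06Q.
Competitive equilibrium: 214.75 − 0.08Q = 97 + 0.06Q → Q* = 841.0714, P* = 147.4643.
At the floor P = 155.2, quantity demanded = (214.75 − 155.2)/0.08 = 744.375.
Sellers' marginal cost at Q' = 744.375: 97 + 0.06·744.375 = 141.6625.
ΔQ = 841.0714 − 744.375 = 96.6964; wedge = 155.2 − 141.6625 = 13.5375.
DWL = ½ × 96.6964 × 13.5375 = $654.51.

$654.51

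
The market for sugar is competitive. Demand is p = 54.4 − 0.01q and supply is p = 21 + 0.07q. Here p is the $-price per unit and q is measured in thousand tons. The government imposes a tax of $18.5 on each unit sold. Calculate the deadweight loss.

Competitive equilibrium: 54.4 − 0.01q = 21 + 0.07q → q* = 417.5, p* = 50.225.
With the tax, the buyer price exceeds the seller price by 18.5: (54.4 − 0.01q) − (21 + 0.07q) = 18.5 → q' = 186.25.
Δq = 417.5 − 186.25 = 231.25; the wedge equals the tax, 18.5.
Welfare loss = ½ × 231.25 × 18.5 = $2139.06 thousand.

$2139.06 thousand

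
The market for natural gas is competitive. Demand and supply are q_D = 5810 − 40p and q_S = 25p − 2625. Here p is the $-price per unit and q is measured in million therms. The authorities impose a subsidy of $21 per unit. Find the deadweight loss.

In inverse form: demand p = 145.25 − 0.025q, supply p = 105 + 0.04q.
Competitive equilibrium: 145.25 − 0.025q = 105 + 0.04q → q* = 619.2308, p* = 129.7692.
The subsidy lowers effective supply by 21: p = 84 + 0.04q.
New quantity: 145.25 − 0.025q = 84 + 0.04q → q' = 942.3077.
Overproduction Δq = 942.3077 − 619.2308 = 323.0769; wedge = subsidy = 21.
The triangle = ½ × 323.0769 × 21 = $3392.31 million.

$3392.31 million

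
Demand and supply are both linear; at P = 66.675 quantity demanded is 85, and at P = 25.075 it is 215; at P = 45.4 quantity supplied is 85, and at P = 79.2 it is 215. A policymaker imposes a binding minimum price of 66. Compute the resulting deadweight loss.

346.61

Demand slope = (25.075 − 66.675)/(215 − 85) = −0.32, so P = 93.875 − 0.32Q.
Supply slope = (79.2 − 45.4)/(215 − 85) = 0.26, so P = 23.3 + 0.26Q.
Competitive equilibrium: 93.875 − 0.32Q = 23.3 + 0.26Q → Q* = 121.681, P* = 54.9371.
At the floor P = 66, quantity demanded = (93.875 − 66)/0.32 = 87.1094.
Sellers' marginal cost at Q' = 87.1094: 23.3 + 0.26·87.1094 = 45.9484.
ΔQ = 121.681 − 87.1094 = 34.5716; wedge = 66 − 45.9484 = 20.0516.
Welfare loss = ½ × 34.5716 × 20.0516 = 346.61.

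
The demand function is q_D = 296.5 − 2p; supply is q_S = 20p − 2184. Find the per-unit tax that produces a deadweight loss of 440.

22

In inverse form: demand p = 148.25 − 0.5q, supply p = 109.2 + 0.05q.
Competitive equilibrium: 148.25 − 0.5q = 109.2 + 0.05q → q* = 71, p* = 112.75.
A tax t gives Δq = t/0.55 and wedge t, so DWL = t²/1.1.
t²/1.1 = 440 → t² = 484 → t = 22.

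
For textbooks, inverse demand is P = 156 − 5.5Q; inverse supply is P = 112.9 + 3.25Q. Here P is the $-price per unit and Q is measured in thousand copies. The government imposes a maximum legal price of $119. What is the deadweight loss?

$40.67 thousand

Competitive equilibrium: 156 − 5.5Q = 112.9 + 3.25Q → Q* = 4.9257, P* = 128.9086.
At the ceiling P = 119, quantity supplied = (119 − 112.9)/3.25 = 1.8769.
Willingness to pay at Q' = 1.8769: 156 − 5.5·1.8769 = 145.6771.
ΔQ = 4.9257 − 1.8769 = 3.0488; wedge = 145.6771 − 119 = 26.6771.
Welfare loss = ½ × 3.0488 × 26.6771 = $40.67 thousand.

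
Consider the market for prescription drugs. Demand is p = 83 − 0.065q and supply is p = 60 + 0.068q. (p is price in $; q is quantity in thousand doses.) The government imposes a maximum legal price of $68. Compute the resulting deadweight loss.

$203.25 thousand

Competitive equilibrium: 83 − 0.065q = 60 + 0.068q → q* = 172.9323, p* = 71.7594.
At the ceiling p = 68, quantity supplied = (68 − 60)/0.068 = 117.6471.
Willingness to pay at q' = 117.6471: 83 − 0.065·117.6471 = 75.3529.
Δq = 172.9323 − 117.6471 = 55.2852; wedge = 75.3529 − 68 = 7.3529.
The triangle = ½ × 55.2852 × 7.3529 = $203.25 thousand.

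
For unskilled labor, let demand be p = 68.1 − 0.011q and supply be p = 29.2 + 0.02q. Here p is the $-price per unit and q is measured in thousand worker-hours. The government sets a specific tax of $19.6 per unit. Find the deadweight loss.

Competitive equilibrium: 68.1 − 0.011q = 29.2 + 0.02q → q* = 1254.8387, p* = 54.2968.
With the tax, the buyer price exceeds the seller price by 19.6: (68.1 − 0.011q) − (29.2 + 0.02q) = 19.6 → q' = 622.5806.
Δq = 1254.8387 − 622.5806 = 632.2581; the wedge equals the tax, 19.6.
The triangle = ½ × 632.2581 × 19.6 = $6196.13 thousand.

$6196.13 thousand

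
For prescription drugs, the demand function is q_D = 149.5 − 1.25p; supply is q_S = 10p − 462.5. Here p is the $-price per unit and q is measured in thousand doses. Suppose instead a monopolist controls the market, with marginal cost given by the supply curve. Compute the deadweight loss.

$661.93 thousand

In inverse form: demand p = 119.6 − 0.8q, supply p = 46.25 + 0.1q.
Competitive equilibrium: 119.6 − 0.8q = 46.25 + 0.1q → q* = 81.5, p* = 54.4.
Marginal revenue: MR = 119.6 − 1.6q. Set MR = MC: 119.6 − 1.6q = 46.25 + 0.1q → q_m = 43.1471.
Price p_m = 119.6 − 0.8·43.1471 = 85.0823; MC(q_m) = 46.25 + 0.1·43.1471 = 50.5647.
Competitive q* = 81.5, so Δq = 38.3529; wedge = 85.0823 − 50.5647 = 34.5176.
Deadweight loss = ½ × 38.3529 × 34.5176 = $661.93 thousand.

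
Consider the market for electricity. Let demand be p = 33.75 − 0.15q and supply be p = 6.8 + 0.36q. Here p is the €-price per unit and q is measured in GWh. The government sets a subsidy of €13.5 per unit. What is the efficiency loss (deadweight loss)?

€178.68

Competitive equilibrium: 33.75 − 0.15q = 6.8 + 0.36q → q* = 52.8431, p* = 25.8235.
The subsidy lowers effective supply by 13.5: p = 0.36q − 6.7.
New quantity: 33.75 − 0.15q = 0.36q − 6.7 → q' = 79.3137.
Overproduction Δq = 79.3137 − 52.8431 = 26.4706; wedge = subsidy = 13.5.
Deadweight loss = ½ × 26.4706 × 13.5 = €178.68.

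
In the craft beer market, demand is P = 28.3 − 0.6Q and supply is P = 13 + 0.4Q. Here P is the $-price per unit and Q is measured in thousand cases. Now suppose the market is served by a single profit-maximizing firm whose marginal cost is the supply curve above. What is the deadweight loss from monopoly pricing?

$16.46 thousand

Competitive equilibrium: 28.3 − 0.6Q = 13 + 0.4Q → Q* = 15.3, P* = 19.12.
Marginal revenue: MR = 28.3 − 1.2Q. Set MR = MC: 28.3 − 1.2Q = 13 + 0.4Q → Q_m = 9.5625.
Price P_m = 28.3 − 0.6·9.5625 = 22.5625; MC(Q_m) = 13 + 0.4·9.5625 = 16.825.
Competitive Q* = 15.3, so ΔQ = 5.7375; wedge = 22.5625 − 16.825 = 5.7375.
Welfare loss = ½ × 5.7375 × 5.7375 = $16.46 thousand.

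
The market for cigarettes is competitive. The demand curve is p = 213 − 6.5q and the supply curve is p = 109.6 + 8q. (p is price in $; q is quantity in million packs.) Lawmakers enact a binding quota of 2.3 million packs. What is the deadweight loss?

Competitive equilibrium: 213 − 6.5q = 109.6 + 8q → q* = 7.131, p* = 166.6483.
At q = 2.3: demand price = 213 − 6.5·2.3 = 198.05; supply price = 109.6 + 8·2.3 = 128.
Δq = 7.131 − 2.3 = 4.831; wedge = 198.05 − 128 = 70.05.
DWL = ½ × 4.831 × 70.05 = $169.21 million.

$169.21 million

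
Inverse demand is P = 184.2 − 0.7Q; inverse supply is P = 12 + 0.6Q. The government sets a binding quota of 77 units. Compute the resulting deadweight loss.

Competitive equilibrium: 184.2 − 0.7Q = 12 + 0.6Q → Q* = 132.4615, P* = 91.4769.
At Q = 77: demand price = 184.2 − 0.7·77 = 130.3; supply price = 12 + 0.6·77 = 58.2.
ΔQ = 132.4615 − 77 = 55.4615; wedge = 130.3 − 58.2 = 72.1.
The triangle = ½ × 55.4615 × 72.1 = 1999.39.

1999.39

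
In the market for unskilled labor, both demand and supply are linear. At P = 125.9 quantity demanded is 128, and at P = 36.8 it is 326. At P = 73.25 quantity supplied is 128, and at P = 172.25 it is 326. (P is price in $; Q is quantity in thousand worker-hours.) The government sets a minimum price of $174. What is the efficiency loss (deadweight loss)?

Demand slope = (36.8 − 125.9)/(326 − 128) = −0.45, so P = 183.5 − 0.45Q.
Supply slope = (172.25 − 73.25)/(326 − 128) = 0.5, so P = 9.25 + 0.5Q.
Competitive equilibrium: 183.5 − 0.45Q = 9.25 + 0.5Q → Q* = 183.4211, P* = 100.9605.
At the floor P = 174, quantity demanded = (183.5 − 174)/0.45 = 21.1111.
Sellers' marginal cost at Q' = 21.1111: 9.25 + 0.5·21.1111 = 19.8056.
ΔQ = 183.4211 − 21.1111 = 162.31; wedge = 174 − 19.8056 = 154.1944.
Deadweight loss = ½ × 162.31 × 154.1944 = $12513.65 thousand.

$12513.65 thousand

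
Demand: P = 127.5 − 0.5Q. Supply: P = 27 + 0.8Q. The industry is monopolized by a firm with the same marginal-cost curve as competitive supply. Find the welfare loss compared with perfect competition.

Competitive equilibrium: 127.5 − 0.5Q = 27 + 0.8Q → Q* = 77.3077, P* = 88.8462.
Marginal revenue: MR = 127.5 − Q. Set MR = MC: 127.5 − Q = 27 + 0.8Q → Q_m = 55.8333.
Price P_m = 127.5 − 0.5·55.8333 = 99.5834; MC(Q_m) = 27 + 0.8·55.8333 = 71.6666.
Competitive Q* = 77.3077, so ΔQ = 21.4744; wedge = 99.5834 − 71.6666 = 27.9168.
DWL = ½ × 21.4744 × 27.9168 = 299.75.

299.75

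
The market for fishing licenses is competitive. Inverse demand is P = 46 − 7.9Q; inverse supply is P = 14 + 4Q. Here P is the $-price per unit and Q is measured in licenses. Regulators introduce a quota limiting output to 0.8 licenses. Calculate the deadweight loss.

$21.23

Competitive equilibrium: 46 − 7.9Q = 14 + 4Q → Q* = 2.6891, P* = 24.7563.
At Q = 0.8: demand price = 46 − 7.9·0.8 = 39.68; supply price = 14 + 4·0.8 = 17.2.
ΔQ = 2.6891 − 0.8 = 1.8891; wedge = 39.68 − 17.2 = 22.48.
Welfare loss = ½ × 1.8891 × 22.48 = $21.23.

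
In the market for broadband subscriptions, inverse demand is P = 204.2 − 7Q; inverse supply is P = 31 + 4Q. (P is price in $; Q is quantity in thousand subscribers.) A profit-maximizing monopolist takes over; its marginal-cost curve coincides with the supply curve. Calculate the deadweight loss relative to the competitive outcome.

Competitive equilibrium: 204.2 − 7Q = 31 + 4Q → Q* = 15.7455, P* = 93.9818.
Marginal revenue: MR = 204.2 − 14Q. Set MR = MC: 204.2 − 14Q = 31 + 4Q → Q_m = 9.6222.
Price P_m = 204.2 − 7·9.6222 = 136.8446; MC(Q_m) = 31 + 4·9.6222 = 69.4888.
Competitive Q* = 15.7455, so ΔQ = 6.1233; wedge = 136.8446 − 69.4888 = 67.3558.
DWL = ½ × 6.1233 × 67.3558 = $206.22 thousand.

$206.22 thousand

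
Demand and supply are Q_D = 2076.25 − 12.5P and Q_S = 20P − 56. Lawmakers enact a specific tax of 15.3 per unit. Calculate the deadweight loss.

In inverse form: demand P = 166.1 − 0.08Q, supply P = 2.8 + 0.05Q.
Competitive equilibrium: 166.1 − 0.08Q = 2.8 + 0.05Q → Q* = 1256.1538, P* = 65.6077.
With the tax, the buyer price exceeds the seller price by 15.3: (166.1 − 0.08Q) − (2.8 + 0.05Q) = 15.3 → Q' = 1138.4615.
ΔQ = 1256.1538 − 1138.4615 = 117.6923; the wedge equals the tax, 15.3.
DWL = ½ × 117.6923 × 15.3 = 900.35.

900.35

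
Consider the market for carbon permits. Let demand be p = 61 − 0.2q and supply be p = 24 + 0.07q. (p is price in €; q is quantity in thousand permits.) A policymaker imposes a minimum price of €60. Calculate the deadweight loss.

Competitive equilibrium: 61 − 0.2q = 24 + 0.07q → q* = 137.037, p* = 33.5926.
At the floor p = 60, quantity demanded = (61 − 60)/0.2 = 5.
Sellers' marginal cost at q' = 5: 24 + 0.07·5 = 24.35.
Δq = 137.037 − 5 = 132.037; wedge = 60 − 24.35 = 35.65.
Welfare loss = ½ × 132.037 × 35.65 = €2353.56 thousand.

€2353.56 thousand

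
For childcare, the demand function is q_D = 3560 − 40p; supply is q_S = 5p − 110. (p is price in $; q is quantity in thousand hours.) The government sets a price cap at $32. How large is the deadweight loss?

$6906.81 thousand

In inverse form: demand p = 89 − 0.025q, supply p = 22 + 0.2q.
Competitive equilibrium: 89 − 0.025q = 22 + 0.2q → q* = 297.7778, p* = 81.5556.
At the ceiling p = 32, quantity supplied = (32 − 22)/0.2 = 50.
Willingness to pay at q' = 50: 89 − 0.025·50 = 87.75.
Δq = 297.7778 − 50 = 247.7778; wedge = 87.75 − 32 = 55.75.
Deadweight loss = ½ × 247.7778 × 55.75 = $6906.81 thousand.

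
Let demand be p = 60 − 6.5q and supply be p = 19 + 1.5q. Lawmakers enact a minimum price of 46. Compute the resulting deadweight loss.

Competitive equilibrium: 60 − 6.5q = 19 + 1.5q → q* = 5.125, p* = 26.6875.
At the floor p = 46, quantity demanded = (60 − 46)/6.5 = 2.1538.
Sellers' marginal cost at q' = 2.1538: 19 + 1.5·2.1538 = 22.2307.
Δq = 5.125 − 2.1538 = 2.9712; wedge = 46 − 22.2307 = 23.7693.
Welfare loss = ½ × 2.9712 × 23.7693 = 35.31.

35.31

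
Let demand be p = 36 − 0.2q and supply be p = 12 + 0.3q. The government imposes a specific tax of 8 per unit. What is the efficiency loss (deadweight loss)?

64

Competitive equilibrium: 36 − 0.2q = 12 + 0.3q → q* = 48, p* = 26.4.
With the tax, the buyer price exceeds the seller price by 8: (36 − 0.2q) − (12 + 0.3q) = 8 → q' = 32.
Δq = 48 − 32 = 16; the wedge equals the tax, 8.
DWL = ½ × 16 × 8 = 64.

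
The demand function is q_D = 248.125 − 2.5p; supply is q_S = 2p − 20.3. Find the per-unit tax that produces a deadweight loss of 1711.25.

55.5

In inverse form: demand p = 99.25 − 0.4q, supply p = 10.15 + 0.5q.
Competitive equilibrium: 99.25 − 0.4q = 10.15 + 0.5q → q* = 99, p* = 59.65.
A tax t gives Δq = t/0.9 and wedge t, so DWL = t²/1.8.
t²/1.8 = 1711.25 → t² = 3080.25 → t = 55.5.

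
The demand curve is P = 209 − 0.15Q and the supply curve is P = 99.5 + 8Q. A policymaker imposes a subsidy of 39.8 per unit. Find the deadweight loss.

97.18

Competitive equilibrium: 209 − 0.15Q = 99.5 + 8Q → Q* = 13.4356, P* = 206.9847.
The subsidy lowers effective supply by 39.8: P = 59.7 + 8Q.
New quantity: 209 − 0.15Q = 59.7 + 8Q → Q' = 18.319.
Overproduction ΔQ = 18.319 − 13.4356 = 4.8834; wedge = subsidy = 39.8.
Welfare loss = ½ × 4.8834 × 39.8 = 97.18.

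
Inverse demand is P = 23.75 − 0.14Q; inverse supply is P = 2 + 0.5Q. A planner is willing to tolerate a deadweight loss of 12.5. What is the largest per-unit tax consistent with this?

Competitive equilibrium: 23.75 − 0.14Q = 2 + 0.5Q → Q* = 33.9844, P* = 18.9922.
A tax t gives ΔQ = t/0.64 and wedge t, so DWL = t²/1.28.
t²/1.28 = 12.5 → t² = 16 → t = 4.

4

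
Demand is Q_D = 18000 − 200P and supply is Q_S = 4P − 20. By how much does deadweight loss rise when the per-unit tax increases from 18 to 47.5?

3788.73

In inverse form: demand P = 90 − 0.005Q, supply P = 5 + 0.25Q.
Competitive equilibrium: 90 − 0.005Q = 5 + 0.25Q → Q* = 333.3333, P* = 88.3333.
For a per-unit tax t: ΔQ = t/0.255, so DWL = ½·t·(t/0.255) = t²/0.51.
At t = 18: DWL = 635.294. At t = 47.5: DWL = 4424.02.
Increase = 4424.02 − 635.294 = 3788.73.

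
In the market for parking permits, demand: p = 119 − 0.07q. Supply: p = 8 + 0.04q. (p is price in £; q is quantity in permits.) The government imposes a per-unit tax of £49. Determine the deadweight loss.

£10913.64

Competitive equilibrium: 119 − 0.07q = 8 + 0.04q → q* = 1009.0909, p* = 48.3636.
With the tax, the buyer price exceeds the seller price by 49: (119 − 0.07q) − (8 + 0.04q) = 49 → q' = 563.6364.
Δq = 1009.0909 − 563.6364 = 445.4545; the wedge equals the tax, 49.
Deadweight loss = ½ × 445.4545 × 49 = £10913.64.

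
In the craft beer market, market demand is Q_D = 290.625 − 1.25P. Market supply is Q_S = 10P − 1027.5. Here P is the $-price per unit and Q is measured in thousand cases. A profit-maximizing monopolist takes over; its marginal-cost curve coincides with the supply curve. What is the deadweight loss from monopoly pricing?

$2071.21 thousand

In inverse form: demand P = 232.5 − 0.8Q, supply P = 102.75 + 0.1Q.
Competitive equilibrium: 232.5 − 0.8Q = 102.75 + 0.1Q → Q* = 144.1667, P* = 117.1667.
Marginal revenue: MR = 232.5 − 1.6Q. Set MR = MC: 232.5 − 1.6Q = 102.75 + 0.1Q → Q_m = 76.3235.
Price P_m = 232.5 − 0.8·76.3235 = 171.4412; MC(Q_m) = 102.75 + 0.1·76.3235 = 110.3824.
Competitive Q* = 144.1667, so ΔQ = 67.8432; wedge = 171.4412 − 110.3824 = 61.0588.
The triangle = ½ × 67.8432 × 61.0588 = $2071.21 thousand.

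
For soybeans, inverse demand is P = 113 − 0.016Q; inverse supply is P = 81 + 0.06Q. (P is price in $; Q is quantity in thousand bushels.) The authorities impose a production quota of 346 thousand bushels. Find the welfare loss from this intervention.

Competitive equilibrium: 113 − 0.016Q = 81 + 0.06Q → Q* = 421.0526, P* = 106.2632.
At Q = 346: demand price = 113 − 0.016·346 = 107.464; supply price = 81 + 0.06·346 = 101.76.
ΔQ = 421.0526 − 346 = 75.0526; wedge = 107.464 − 101.76 = 5.704.
Welfare loss = ½ × 75.0526 × 5.704 = $214.05 thousand.

$214.05 thousand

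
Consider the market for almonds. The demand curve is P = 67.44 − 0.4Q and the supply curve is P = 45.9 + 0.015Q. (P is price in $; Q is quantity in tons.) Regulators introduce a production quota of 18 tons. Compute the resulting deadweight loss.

Competitive equilibrium: 67.44 − 0.4Q = 45.9 + 0.015Q → Q* = 51.9036, P* = 46.6786.
At Q = 18: demand price = 67.44 − 0.4·18 = 60.24; supply price = 45.9 + 0.015·18 = 46.17.
ΔQ = 51.9036 − 18 = 33.9036; wedge = 60.24 − 46.17 = 14.07.
DWL = ½ × 33.9036 × 14.07 = $238.51.

$238.51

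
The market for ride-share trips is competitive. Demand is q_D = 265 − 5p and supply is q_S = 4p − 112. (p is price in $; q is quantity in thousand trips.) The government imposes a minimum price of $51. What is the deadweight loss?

$466.94 thousand

In inverse form: demand p = 53 − 0.2q, supply p = 28 + 0.25q.
Competitive equilibrium: 53 − 0.2q = 28 + 0.25q → q* = 55.5556, p* = 41.8889.
At the floor p = 51, quantity demanded = (53 − 51)/0.2 = 10.
Sellers' marginal cost at q' = 10: 28 + 0.25·10 = 30.5.
Δq = 55.5556 − 10 = 45.5556; wedge = 51 − 30.5 = 20.5.
DWL = ½ × 45.5556 × 20.5 = $466.94 thousand.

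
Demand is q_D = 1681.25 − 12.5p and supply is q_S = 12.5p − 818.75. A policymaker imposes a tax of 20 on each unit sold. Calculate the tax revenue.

In inverse form: demand p = 134.5 − 0.08q, supply p = 65.5 + 0.08q.
Competitive equilibrium: 134.5 − 0.08q = 65.5 + 0.08q → q* = 431.25, p* = 100.
With the tax, the buyer price exceeds the seller price by 20: (134.5 − 0.08q) − (65.5 + 0.08q) = 20 → q' = 306.25.
Tax revenue = 20 × 306.25 = 6125.

6125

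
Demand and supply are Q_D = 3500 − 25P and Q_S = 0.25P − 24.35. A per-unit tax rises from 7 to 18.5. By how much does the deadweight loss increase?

36.29

In inverse form: demand P = 140 − 0.04Q, supply P = 97.4 + 4Q.
Competitive equilibrium: 140 − 0.04Q = 97.4 + 4Q → Q* = 10.5446, P* = 139.5782.
For a per-unit tax t: ΔQ = t/4.04, so DWL = ½·t·(t/4.04) = t²/8.08.
At t = 7: DWL = 6.064. At t = 18.5: DWL = 42.358.
Increase = 42.358 − 6.064 = 36.29.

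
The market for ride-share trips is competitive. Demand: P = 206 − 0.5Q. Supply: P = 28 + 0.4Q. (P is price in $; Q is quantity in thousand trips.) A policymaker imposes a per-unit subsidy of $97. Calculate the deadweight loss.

$5227.22 thousand

Competitive equilibrium: 206 − 0.5Q = 28 + 0.4Q → Q* = 197.7778, P* = 107.1111.
The subsidy lowers effective supply by 97: P = 0.4Q − 69.
New quantity: 206 − 0.5Q = 0.4Q − 69 → Q' = 305.5556.
Overproduction ΔQ = 305.5556 − 197.7778 = 107.7778; wedge = subsidy = 97.
DWL = ½ × 107.7778 × 97 = $5227.22 thousand.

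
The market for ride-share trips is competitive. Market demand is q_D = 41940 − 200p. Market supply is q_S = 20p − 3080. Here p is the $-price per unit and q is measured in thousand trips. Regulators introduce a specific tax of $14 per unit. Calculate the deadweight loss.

$1781.82 thousand

In inverse form: demand p = 209.7 − 0.005q, supply p = 154 + 0.05q.
Competitive equilibrium: 209.7 − 0.005q = 154 + 0.05q → q* = 1012.7273, p* = 204.6364.
With the tax, the buyer price exceeds the seller price by 14: (209.7 − 0.005q) − (154 + 0.05q) = 14 → q' = 758.1818.
Δq = 1012.7273 − 758.1818 = 254.5455; the wedge equals the tax, 14.
Deadweight loss = ½ × 254.5455 × 14 = $1781.82 thousand.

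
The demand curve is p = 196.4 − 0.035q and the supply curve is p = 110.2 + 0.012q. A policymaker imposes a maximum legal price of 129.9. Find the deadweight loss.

869.70

Competitive equilibrium: 196.4 − 0.035q = 110.2 + 0.012q → q* = 1834.0426, p* = 132.2085.
At the ceiling p = 129.9, quantity supplied = (129.9 − 110.2)/0.012 = 1641.6667.
Willingness to pay at q' = 1641.6667: 196.4 − 0.035·1641.6667 = 138.9417.
Δq = 1834.0426 − 1641.6667 = 192.3759; wedge = 138.9417 − 129.9 = 9.0417.
DWL = ½ × 192.3759 × 9.0417 = 869.70.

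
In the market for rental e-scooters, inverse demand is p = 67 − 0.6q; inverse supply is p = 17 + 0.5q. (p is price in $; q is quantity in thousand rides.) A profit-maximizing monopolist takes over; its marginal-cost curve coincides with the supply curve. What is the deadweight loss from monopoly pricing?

$141.55 thousand

Competitive equilibrium: 67 − 0.6q = 17 + 0.5q → q* = 45.4545, p* = 39.7273.
Marginal revenue: MR = 67 − 1.2q. Set MR = MC: 67 − 1.2q = 17 + 0.5q → q_m = 29.4118.
Price p_m = 67 − 0.6·29.4118 = 49.3529; MC(q_m) = 17 + 0.5·29.4118 = 31.7059.
Competitive q* = 45.4545, so Δq = 16.0427; wedge = 49.3529 − 31.7059 = 17.647.
Deadweight loss = ½ × 16.0427 × 17.647 = $141.55 thousand.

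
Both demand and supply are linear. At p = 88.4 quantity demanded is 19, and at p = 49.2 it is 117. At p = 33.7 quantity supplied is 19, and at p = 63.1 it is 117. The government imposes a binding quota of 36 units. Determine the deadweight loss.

Demand slope = (49.2 − 88.4)/(117 − 19) = −0.4, so p = 96 − 0.4q.
Supply slope = (63.1 − 33.7)/(117 − 19) = 0.3, so p = 28 + 0.3q.
Competitive equilibrium: 96 − 0.4q = 28 + 0.3q → q* = 97.1429, p* = 57.1429.
At q = 36: demand price = 96 − 0.4·36 = 81.6; supply price = 28 + 0.3·36 = 38.8.
Δq = 97.1429 − 36 = 61.1429; wedge = 81.6 − 38.8 = 42.8.
Deadweight loss = ½ × 61.1429 × 42.8 = 1308.46.

1308.46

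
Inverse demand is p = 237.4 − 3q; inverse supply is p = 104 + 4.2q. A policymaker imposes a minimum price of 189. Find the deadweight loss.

20.64

Competitive equilibrium: 237.4 − 3q = 104 + 4.2q → q* = 18.5278, p* = 181.8167.
At the floor p = 189, quantity demanded = (237.4 − 189)/3 = 16.1333.
Sellers' marginal cost at q' = 16.1333: 104 + 4.2·16.1333 = 171.7599.
Δq = 18.5278 − 16.1333 = 2.3945; wedge = 189 − 171.7599 = 17.2401.
The triangle = ½ × 2.3945 × 17.2401 = 20.64.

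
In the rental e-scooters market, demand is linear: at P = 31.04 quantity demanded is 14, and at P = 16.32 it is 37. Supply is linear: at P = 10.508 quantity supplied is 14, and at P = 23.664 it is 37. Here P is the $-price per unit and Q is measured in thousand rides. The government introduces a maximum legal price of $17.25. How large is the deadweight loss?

$16.10 thousand

Demand slope = (16.32 − 31.04)/(37 − 14) = −0.64, so P = 40 − 0.64Q.
Supply slope = (23.664 − 10.508)/(37 − 14) = 0.572, so P = 2.5 + 0.572Q.
Competitive equilibrium: 40 − 0.64Q = 2.5 + 0.572Q → Q* = 30.9406, P* = 20.198.
At the ceiling P = 17.25, quantity supplied = (17.25 − 2.5)/0.572 = 25.7867.
Willingness to pay at Q' = 25.7867: 40 − 0.64·25.7867 = 23.4965.
ΔQ = 30.9406 − 25.7867 = 5.1539; wedge = 23.4965 − 17.25 = 6.2465.
DWL = ½ × 5.1539 × 6.2465 = $16.10 thousand.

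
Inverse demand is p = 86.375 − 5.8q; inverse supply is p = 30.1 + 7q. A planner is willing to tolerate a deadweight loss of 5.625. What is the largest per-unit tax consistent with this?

Competitive equilibrium: 86.375 − 5.8q = 30.1 + 7q → q* = 4.3965, p* = 60.8754.
A tax t gives Δq = t/12.8 and wedge t, so DWL = t²/25.6.
t²/25.6 = 5.625 → t² = 144 → t = 12.

12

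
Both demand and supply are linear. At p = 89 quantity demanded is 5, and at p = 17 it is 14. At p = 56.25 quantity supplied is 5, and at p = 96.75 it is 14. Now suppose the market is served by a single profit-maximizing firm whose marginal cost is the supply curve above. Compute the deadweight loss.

55.27

Demand slope = (17 − 89)/(14 − 5) = −8, so p = 129 − 8q.
Supply slope = (96.75 − 56.25)/(14 − 5) = 4.5, so p = 33.75 + 4.5q.
Competitive equilibrium: 129 − 8q = 33.75 + 4.5q → q* = 7.62, p* = 68.04.
Marginal revenue: MR = 129 − 16q. Set MR = MC: 129 − 16q = 33.75 + 4.5q → q_m = 4.6463.
Price p_m = 129 − 8·4.6463 = 91.8296; MC(q_m) = 33.75 + 4.5·4.6463 = 54.6584.
Competitive q* = 7.62, so Δq = 2.9737; wedge = 91.8296 − 54.6584 = 37.1712.
Deadweight loss = ½ × 2.9737 × 37.1712 = 55.27.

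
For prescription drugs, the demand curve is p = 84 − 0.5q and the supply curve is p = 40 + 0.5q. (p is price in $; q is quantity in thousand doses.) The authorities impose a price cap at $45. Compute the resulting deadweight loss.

Competitive equilibrium: 84 − 0.5q = 40 + 0.5q → q* = 44, p* = 62.
At the ceiling p = 45, quantity supplied = (45 − 40)/0.5 = 10.
Willingness to pay at q' = 10: 84 − 0.5·10 = 79.
Δq = 44 − 10 = 34; wedge = 79 − 45 = 34.
Welfare loss = ½ × 34 × 34 = $578 thousand.

$578 thousand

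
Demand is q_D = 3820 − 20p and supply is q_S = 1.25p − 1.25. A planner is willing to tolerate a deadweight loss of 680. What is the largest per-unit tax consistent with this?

In inverse form: demand p = 191 − 0.05q, supply p = 1 + 0.8q.
Competitive equilibrium: 191 − 0.05q = 1 + 0.8q → q* = 223.5294, p* = 179.8235.
A tax t gives Δq = t/0.85 and wedge t, so DWL = t²/1.7.
t²/1.7 = 680 → t² = 1156 → t = 34.

34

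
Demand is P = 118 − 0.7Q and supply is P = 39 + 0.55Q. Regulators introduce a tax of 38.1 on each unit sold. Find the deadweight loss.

580.644

Competitive equilibrium: 118 − 0.7Q = 39 + 0.55Q → Q* = 63.2, P* = 73.76.
With the tax, the buyer price exceeds the seller price by 38.1: (118 − 0.7Q) − (39 + 0.55Q) = 38.1 → Q' = 32.72.
ΔQ = 63.2 − 32.72 = 30.48; the wedge equals the tax, 38.1.
Welfare loss = ½ × 30.48 × 38.1 = 580.644.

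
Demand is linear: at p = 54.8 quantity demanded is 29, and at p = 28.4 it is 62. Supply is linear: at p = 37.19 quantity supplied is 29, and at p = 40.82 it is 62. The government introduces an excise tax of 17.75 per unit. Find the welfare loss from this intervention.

173.11

Demand slope = (28.4 − 54.8)/(62 − 29) = −0.8, so p = 78 − 0.8q.
Supply slope = (40.82 − 37.19)/(62 − 29) = 0.11, so p = 34 + 0.11q.
Competitive equilibrium: 78 − 0.8q = 34 + 0.11q → q* = 48.3516, p* = 39.3187.
With the tax, the buyer price exceeds the seller price by 17.75: (78 − 0.8q) − (34 + 0.11q) = 17.75 → q' = 28.8462.
Δq = 48.3516 − 28.8462 = 19.5054; the wedge equals the tax, 17.75.
DWL = ½ × 19.5054 × 17.75 = 173.11.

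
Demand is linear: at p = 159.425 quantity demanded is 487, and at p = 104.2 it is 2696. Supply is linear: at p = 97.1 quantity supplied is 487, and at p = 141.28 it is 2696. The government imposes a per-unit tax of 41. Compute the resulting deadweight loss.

18677.78

Demand slope = (104.2 − 159.425)/(2696 − 487) = −0.025, so p = 171.6 − 0.025q.
Supply slope = (141.28 − 97.1)/(2696 − 487) = 0.02, so p = 87.36 + 0.02q.
Competitive equilibrium: 171.6 − 0.025q = 87.36 + 0.02q → q* = 1872, p* = 124.8.
With the tax, the buyer price exceeds the seller price by 41: (171.6 − 0.025q) − (87.36 + 0.02q) = 41 → q' = 960.8889.
Δq = 1872 − 960.8889 = 911.1111; the wedge equals the tax, 41.
Deadweight loss = ½ × 911.1111 × 41 = 18677.78.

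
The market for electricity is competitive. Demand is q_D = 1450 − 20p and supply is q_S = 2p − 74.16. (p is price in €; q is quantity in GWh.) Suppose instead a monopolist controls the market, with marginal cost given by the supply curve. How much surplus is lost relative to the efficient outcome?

In inverse form: demand p = 72.5 − 0.05q, supply p = 37.08 + 0.5q.
Competitive equilibrium: 72.5 − 0.05q = 37.08 + 0.5q → q* = 64.4, p* = 69.28.
Marginal revenue: MR = 72.5 − 0.1q. Set MR = MC: 72.5 − 0.1q = 37.08 + 0.5q → q_m = 59.0333.
Price p_m = 72.5 − 0.05·59.0333 = 69.5483; MC(q_m) = 37.08 + 0.5·59.0333 = 66.5967.
Competitive q* = 64.4, so Δq = 5.3667; wedge = 69.5483 − 66.5967 = 2.9516.
DWL = ½ × 5.3667 × 2.9516 = €7.92.

€7.92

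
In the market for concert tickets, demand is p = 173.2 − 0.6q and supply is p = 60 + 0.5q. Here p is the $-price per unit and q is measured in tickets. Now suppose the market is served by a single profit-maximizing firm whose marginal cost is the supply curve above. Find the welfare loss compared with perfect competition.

$725.56

Competitive equilibrium: 173.2 − 0.6q = 60 + 0.5q → q* = 102.9091, p* = 111.4545.
Marginal revenue: MR = 173.2 − 1.2q. Set MR = MC: 173.2 − 1.2q = 60 + 0.5q → q_m = 66.5882.
Price p_m = 173.2 − 0.6·66.5882 = 133.2471; MC(q_m) = 60 + 0.5·66.5882 = 93.2941.
Competitive q* = 102.9091, so Δq = 36.3209; wedge = 133.2471 − 93.2941 = 39.953.
The triangle = ½ × 36.3209 × 39.953 = $725.56.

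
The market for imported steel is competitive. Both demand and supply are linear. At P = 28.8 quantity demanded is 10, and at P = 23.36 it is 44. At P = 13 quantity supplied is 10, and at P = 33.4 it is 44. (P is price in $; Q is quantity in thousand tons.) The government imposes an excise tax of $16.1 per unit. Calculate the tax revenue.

Demand slope = (23.36 − 28.8)/(44 − 10) = −0.16, so P = 30.4 − 0.16Q.
Supply slope = (33.4 − 13)/(44 − 10) = 0.6, so P = 7 + 0.6Q.
Competitive equilibrium: 30.4 − 0.16Q = 7 + 0.6Q → Q* = 30.78947, P* = 25.47368.
With the tax, the buyer price exceeds the seller price by 16.1: (30.4 − 0.16Q) − (7 + 0.6Q) = 16.1 → Q' = 9.60526.
Tax revenue = 16.1 × 9.60526 = $154.64 thousand.

$154.64 thousand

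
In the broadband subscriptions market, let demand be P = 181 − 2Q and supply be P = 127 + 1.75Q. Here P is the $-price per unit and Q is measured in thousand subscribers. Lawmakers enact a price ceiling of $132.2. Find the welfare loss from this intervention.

$244.90 thousand

Competitive equilibrium: 181 − 2Q = 127 + 1.75Q → Q* = 14.4, P* = 152.2.
At the ceiling P = 132.2, quantity supplied = (132.2 − 127)/1.75 = 2.9714.
Willingness to pay at Q' = 2.9714: 181 − 2·2.9714 = 175.0572.
ΔQ = 14.4 − 2.9714 = 11.4286; wedge = 175.0572 − 132.2 = 42.8572.
Deadweight loss = ½ × 11.4286 × 42.8572 = $244.90 thousand.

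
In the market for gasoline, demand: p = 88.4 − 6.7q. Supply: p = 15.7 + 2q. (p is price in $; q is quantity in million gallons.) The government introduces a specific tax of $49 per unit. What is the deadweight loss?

$137.99 million

Competitive equilibrium: 88.4 − 6.7q = 15.7 + 2q → q* = 8.3563, p* = 32.4126.
With the tax, the buyer price exceeds the seller price by 49: (88.4 − 6.7q) − (15.7 + 2q) = 49 → q' = 2.7241.
Δq = 8.3563 − 2.7241 = 5.6322; the wedge equals the tax, 49.
Welfare loss = ½ × 5.6322 × 49 = $137.99 million.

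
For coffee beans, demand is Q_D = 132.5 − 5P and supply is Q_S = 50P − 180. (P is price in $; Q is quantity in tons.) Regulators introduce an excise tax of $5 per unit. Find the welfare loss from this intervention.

$56.82

In inverse form: demand P = 26.5 − 0.2Q, supply P = 3.6 + 0.02Q.
Competitive equilibrium: 26.5 − 0.2Q = 3.6 + 0.02Q → Q* = 104.0909, P* = 5.6818.
With the tax, the buyer price exceeds the seller price by 5: (26.5 − 0.2Q) − (3.6 + 0.02Q) = 5 → Q' = 81.3636.
ΔQ = 104.0909 − 81.3636 = 22.7273; the wedge equals the tax, 5.
Deadweight loss = ½ × 22.7273 × 5 = $56.82.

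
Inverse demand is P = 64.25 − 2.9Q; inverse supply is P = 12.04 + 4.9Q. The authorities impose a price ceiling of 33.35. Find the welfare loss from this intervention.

21.44

Competitive equilibrium: 64.25 − 2.9Q = 12.04 + 4.9Q → Q* = 6.6936, P* = 44.8386.
At the ceiling P = 33.35, quantity supplied = (33.35 − 12.04)/4.9 = 4.349.
Willingness to pay at Q' = 4.349: 64.25 − 2.9·4.349 = 51.6379.
ΔQ = 6.6936 − 4.349 = 2.3446; wedge = 51.6379 − 33.35 = 18.2879.
The triangle = ½ × 2.3446 × 18.2879 = 21.44.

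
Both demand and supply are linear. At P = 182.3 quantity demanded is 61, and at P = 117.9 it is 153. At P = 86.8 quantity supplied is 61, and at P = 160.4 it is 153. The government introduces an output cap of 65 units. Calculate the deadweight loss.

Demand slope = (117.9 − 182.3)/(153 − 61) = −0.7, so P = 225 − 0.7Q.
Supply slope = (160.4 − 86.8)/(153 − 61) = 0.8, so P = 38 + 0.8Q.
Competitive equilibrium: 225 − 0.7Q = 38 + 0.8Q → Q* = 124.6667, P* = 137.7333.
At Q = 65: demand price = 225 − 0.7·65 = 179.5; supply price = 38 + 0.8·65 = 90.
ΔQ = 124.6667 − 65 = 59.6667; wedge = 179.5 − 90 = 89.5.
Welfare loss = ½ × 59.6667 × 89.5 = 2670.08.

2670.08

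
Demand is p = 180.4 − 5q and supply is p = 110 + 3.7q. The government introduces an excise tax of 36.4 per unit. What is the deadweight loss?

76.15

Competitive equilibrium: 180.4 − 5q = 110 + 3.7q → q* = 8.092, p* = 139.9402.
With the tax, the buyer price exceeds the seller price by 36.4: (180.4 − 5q) − (110 + 3.7q) = 36.4 → q' = 3.908.
Δq = 8.092 − 3.908 = 4.184; the wedge equals the tax, 36.4.
The triangle = ½ × 4.184 × 36.4 = 76.15.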